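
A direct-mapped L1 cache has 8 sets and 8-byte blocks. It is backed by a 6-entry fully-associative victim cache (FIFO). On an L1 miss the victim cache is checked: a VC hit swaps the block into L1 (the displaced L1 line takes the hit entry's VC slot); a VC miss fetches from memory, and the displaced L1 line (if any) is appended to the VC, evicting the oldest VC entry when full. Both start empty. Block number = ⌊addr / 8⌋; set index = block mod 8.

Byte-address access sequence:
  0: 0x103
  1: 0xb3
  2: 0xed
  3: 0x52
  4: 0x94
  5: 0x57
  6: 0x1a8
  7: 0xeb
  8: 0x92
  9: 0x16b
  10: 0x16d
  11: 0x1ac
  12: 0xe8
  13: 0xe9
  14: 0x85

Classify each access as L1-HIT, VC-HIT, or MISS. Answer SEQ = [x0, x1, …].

#0 0x103→b32/s0 MISS; vc=[]
#1 0xb3→b22/s6 MISS; vc=[]
#2 0xed→b29/s5 MISS; vc=[]
#3 0x52→b10/s2 MISS; vc=[]
#4 0x94→b18/s2 MISS; vc=[10]
#5 0x57→b10/s2 VC-HIT; vc=[18]
#6 0x1a8→b53/s5 MISS; vc=[18,29]
#7 0xeb→b29/s5 VC-HIT; vc=[18,53]
#8 0x92→b18/s2 VC-HIT; vc=[10,53]
#9 0x16b→b45/s5 MISS; vc=[10,53,29]
#10 0x16d→b45/s5 L1-HIT; vc=[10,53,29]
#11 0x1ac→b53/s5 VC-HIT; vc=[10,45,29]
#12 0xe8→b29/s5 VC-HIT; vc=[10,45,53]
#13 0xe9→b29/s5 L1-HIT; vc=[10,45,53]
#14 0x85→b16/s0 MISS; vc=[10,45,53,32]

SEQ = [MISS, MISS, MISS, MISS, MISS, VC-HIT, MISS, VC-HIT, VC-HIT, MISS, L1-HIT, VC-HIT, VC-HIT, L1-HIT, MISS]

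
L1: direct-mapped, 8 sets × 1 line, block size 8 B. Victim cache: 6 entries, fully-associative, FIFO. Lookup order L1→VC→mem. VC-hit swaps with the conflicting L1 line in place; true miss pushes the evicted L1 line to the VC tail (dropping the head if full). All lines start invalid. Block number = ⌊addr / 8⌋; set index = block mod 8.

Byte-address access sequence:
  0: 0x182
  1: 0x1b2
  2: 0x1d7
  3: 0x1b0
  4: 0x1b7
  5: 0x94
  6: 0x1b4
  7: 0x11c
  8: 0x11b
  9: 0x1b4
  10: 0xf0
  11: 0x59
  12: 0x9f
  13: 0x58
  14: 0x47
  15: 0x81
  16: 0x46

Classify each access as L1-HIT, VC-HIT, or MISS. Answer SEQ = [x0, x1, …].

0: 0x182 (blk 48, set 0) → MISS  vc=[]
1: 0x1b2 (blk 54, set 6) → MISS  vc=[]
2: 0x1d7 (blk 58, set 2) → MISS  vc=[]
3: 0x1b0 (blk 54, set 6) → L1-HIT  vc=[]
4: 0x1b7 (blk 54, set 6) → L1-HIT  vc=[]
5: 0x94 (blk 18, set 2) → MISS  vc=[58]
6: 0x1b4 (blk 54, set 6) → L1-HIT  vc=[58]
7: 0x11c (blk 35, set 3) → MISS  vc=[58]
8: 0x11b (blk 35, set 3) → L1-HIT  vc=[58]
9: 0x1b4 (blk 54, set 6) → L1-HIT  vc=[58]
10: 0xf0 (blk 30, set 6) → MISS  vc=[58, 54]
11: 0x59 (blk 11, set 3) → MISS  vc=[58, 54, 35]
12: 0x9f (blk 19, set 3) → MISS  vc=[58, 54, 35, 11]
13: 0x58 (blk 11, set 3) → VC-HIT  vc=[58, 54, 35, 19]
14: 0x47 (blk 8, set 0) → MISS  vc=[58, 54, 35, 19, 48]
15: 0x81 (blk 16, set 0) → MISS  vc=[58, 54, 35, 19, 48, 8]
16: 0x46 (blk 8, set 0) → VC-HIT  vc=[58, 54, 35, 19, 48, 16]

SEQ = [MISS, MISS, MISS, L1-HIT, L1-HIT, MISS, L1-HIT, MISS, L1-HIT, L1-HIT, MISS, MISS, MISS, VC-HIT, MISS, MISS, VC-HIT]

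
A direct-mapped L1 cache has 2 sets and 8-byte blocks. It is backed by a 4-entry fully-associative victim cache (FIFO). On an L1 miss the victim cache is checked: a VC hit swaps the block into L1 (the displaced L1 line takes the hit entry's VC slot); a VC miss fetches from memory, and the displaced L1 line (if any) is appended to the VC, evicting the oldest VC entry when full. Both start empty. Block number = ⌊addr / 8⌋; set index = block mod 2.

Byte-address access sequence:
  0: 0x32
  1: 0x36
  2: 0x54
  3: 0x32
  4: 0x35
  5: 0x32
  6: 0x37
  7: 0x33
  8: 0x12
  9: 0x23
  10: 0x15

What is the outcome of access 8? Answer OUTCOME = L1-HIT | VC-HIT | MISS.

#0 0x32→b6/s0 MISS; vc=[]
#1 0x36→b6/s0 L1-HIT; vc=[]
#2 0x54→b10/s0 MISS; vc=[6]
#3 0x32→b6/s0 VC-HIT; vc=[10]
#4 0x35→b6/s0 L1-HIT; vc=[10]
#5 0x32→b6/s0 L1-HIT; vc=[10]
#6 0x37→b6/s0 L1-HIT; vc=[10]
#7 0x33→b6/s0 L1-HIT; vc=[10]
#8 0x12→b2/s0 MISS; vc=[10,6]
#9 0x23→b4/s0 MISS; vc=[10,6,2]
#10 0x15→b2/s0 VC-HIT; vc=[10,6,4]

OUTCOME = MISS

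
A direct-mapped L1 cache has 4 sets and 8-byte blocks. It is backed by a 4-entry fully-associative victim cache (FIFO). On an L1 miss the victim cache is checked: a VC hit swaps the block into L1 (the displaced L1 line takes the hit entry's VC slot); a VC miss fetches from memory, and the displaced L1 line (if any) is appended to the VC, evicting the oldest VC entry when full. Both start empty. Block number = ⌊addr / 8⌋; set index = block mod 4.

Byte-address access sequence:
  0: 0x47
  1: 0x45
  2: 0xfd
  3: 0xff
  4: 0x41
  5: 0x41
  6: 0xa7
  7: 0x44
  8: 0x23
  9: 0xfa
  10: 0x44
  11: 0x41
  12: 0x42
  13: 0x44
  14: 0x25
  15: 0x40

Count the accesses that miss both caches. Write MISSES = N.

0: 0x47 (blk 8, set 0) → MISS  vc=[]
1: 0x45 (blk 8, set 0) → L1-HIT  vc=[]
2: 0xfd (blk 31, set 3) → MISS  vc=[]
3: 0xff (blk 31, set 3) → L1-HIT  vc=[]
4: 0x41 (blk 8, set 0) → L1-HIT  vc=[]
5: 0x41 (blk 8, set 0) → L1-HIT  vc=[]
6: 0xa7 (blk 20, set 0) → MISS  vc=[8]
7: 0x44 (blk 8, set 0) → VC-HIT  vc=[20]
8: 0x23 (blk 4, set 0) → MISS  vc=[20, 8]
9: 0xfa (blk 31, set 3) → L1-HIT  vc=[20, 8]
10: 0x44 (blk 8, set 0) → VC-HIT  vc=[20, 4]
11: 0x41 (blk 8, set 0) → L1-HIT  vc=[20, 4]
12: 0x42 (blk 8, set 0) → L1-HIT  vc=[20, 4]
13: 0x44 (blk 8, set 0) → L1-HIT  vc=[20, 4]
14: 0x25 (blk 4, set 0) → VC-HIT  vc=[20, 8]
15: 0x40 (blk 8, set 0) → VC-HIT  vc=[20, 4]

MISSES = 4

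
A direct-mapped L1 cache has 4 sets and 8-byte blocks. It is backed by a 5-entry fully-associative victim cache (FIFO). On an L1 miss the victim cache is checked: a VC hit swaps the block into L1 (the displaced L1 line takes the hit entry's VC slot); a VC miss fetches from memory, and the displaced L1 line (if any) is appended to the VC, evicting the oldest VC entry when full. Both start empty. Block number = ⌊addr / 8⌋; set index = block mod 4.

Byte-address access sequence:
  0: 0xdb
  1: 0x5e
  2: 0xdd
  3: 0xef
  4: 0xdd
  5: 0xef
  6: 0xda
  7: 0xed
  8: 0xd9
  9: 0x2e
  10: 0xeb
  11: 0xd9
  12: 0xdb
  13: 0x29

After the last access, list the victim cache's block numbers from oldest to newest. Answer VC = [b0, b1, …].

VC = [11, 29]

  [0] addr=0xdb blk=27 s=3: MISS | VC []
  [1] addr=0x5e blk=11 s=3: MISS | VC [27]
  [2] addr=0xdd blk=27 s=3: VC-HIT | VC [11]
  [3] addr=0xef blk=29 s=1: MISS | VC [11]
  [4] addr=0xdd blk=27 s=3: L1-HIT | VC [11]
  [5] addr=0xef blk=29 s=1: L1-HIT | VC [11]
  [6] addr=0xda blk=27 s=3: L1-HIT | VC [11]
  [7] addr=0xed blk=29 s=1: L1-HIT | VC [11]
  [8] addr=0xd9 blk=27 s=3: L1-HIT | VC [11]
  [9] addr=0x2e blk=5 s=1: MISS | VC [11, 29]
  [10] addr=0xeb blk=29 s=1: VC-HIT | VC [11, 5]
  [11] addr=0xd9 blk=27 s=3: L1-HIT | VC [11, 5]
  [12] addr=0xdb blk=27 s=3: L1-HIT | VC [11, 5]
  [13] addr=0x29 blk=5 s=1: VC-HIT | VC [11, 29]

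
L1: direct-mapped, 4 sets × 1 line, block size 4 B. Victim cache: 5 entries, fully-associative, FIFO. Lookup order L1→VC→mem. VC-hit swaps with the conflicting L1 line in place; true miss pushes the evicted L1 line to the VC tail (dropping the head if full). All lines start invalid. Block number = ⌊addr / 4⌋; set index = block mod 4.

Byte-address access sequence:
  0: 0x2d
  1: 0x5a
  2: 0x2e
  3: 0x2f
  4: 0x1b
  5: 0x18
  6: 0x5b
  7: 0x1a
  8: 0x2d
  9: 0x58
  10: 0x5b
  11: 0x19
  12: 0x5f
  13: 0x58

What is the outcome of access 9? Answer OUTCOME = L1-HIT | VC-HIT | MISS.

OUTCOME = VC-HIT

0: 0x2d (blk 11, set 3) → MISS  vc=[]
1: 0x5a (blk 22, set 2) → MISS  vc=[]
2: 0x2e (blk 11, set 3) → L1-HIT  vc=[]
3: 0x2f (blk 11, set 3) → L1-HIT  vc=[]
4: 0x1b (blk 6, set 2) → MISS  vc=[22]
5: 0x18 (blk 6, set 2) → L1-HIT  vc=[22]
6: 0x5b (blk 22, set 2) → VC-HIT  vc=[6]
7: 0x1a (blk 6, set 2) → VC-HIT  vc=[22]
8: 0x2d (blk 11, set 3) → L1-HIT  vc=[22]
9: 0x58 (blk 22, set 2) → VC-HIT  vc=[6]
10: 0x5b (blk 22, set 2) → L1-HIT  vc=[6]
11: 0x19 (blk 6, set 2) → VC-HIT  vc=[22]
12: 0x5f (blk 23, set 3) → MISS  vc=[22, 11]
13: 0x58 (blk 22, set 2) → VC-HIT  vc=[6, 11]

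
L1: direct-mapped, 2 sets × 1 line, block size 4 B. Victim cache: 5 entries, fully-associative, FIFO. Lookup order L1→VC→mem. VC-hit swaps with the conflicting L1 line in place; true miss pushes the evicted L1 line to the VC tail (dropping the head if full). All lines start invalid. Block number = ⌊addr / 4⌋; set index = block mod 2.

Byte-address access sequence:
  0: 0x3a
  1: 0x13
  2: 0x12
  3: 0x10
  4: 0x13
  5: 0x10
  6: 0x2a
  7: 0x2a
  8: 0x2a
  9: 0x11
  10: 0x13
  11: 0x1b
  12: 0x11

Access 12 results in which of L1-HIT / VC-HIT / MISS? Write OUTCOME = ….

OUTCOME = VC-HIT

  [0] addr=0x3a blk=14 s=0: MISS | VC []
  [1] addr=0x13 blk=4 s=0: MISS | VC [14]
  [2] addr=0x12 blk=4 s=0: L1-HIT | VC [14]
  [3] addr=0x10 blk=4 s=0: L1-HIT | VC [14]
  [4] addr=0x13 blk=4 s=0: L1-HIT | VC [14]
  [5] addr=0x10 blk=4 s=0: L1-HIT | VC [14]
  [6] addr=0x2a blk=10 s=0: MISS | VC [14, 4]
  [7] addr=0x2a blk=10 s=0: L1-HIT | VC [14, 4]
  [8] addr=0x2a blk=10 s=0: L1-HIT | VC [14, 4]
  [9] addr=0x11 blk=4 s=0: VC-HIT | VC [14, 10]
  [10] addr=0x13 blk=4 s=0: L1-HIT | VC [14, 10]
  [11] addr=0x1b blk=6 s=0: MISS | VC [14, 10, 4]
  [12] addr=0x11 blk=4 s=0: VC-HIT | VC [14, 10, 6]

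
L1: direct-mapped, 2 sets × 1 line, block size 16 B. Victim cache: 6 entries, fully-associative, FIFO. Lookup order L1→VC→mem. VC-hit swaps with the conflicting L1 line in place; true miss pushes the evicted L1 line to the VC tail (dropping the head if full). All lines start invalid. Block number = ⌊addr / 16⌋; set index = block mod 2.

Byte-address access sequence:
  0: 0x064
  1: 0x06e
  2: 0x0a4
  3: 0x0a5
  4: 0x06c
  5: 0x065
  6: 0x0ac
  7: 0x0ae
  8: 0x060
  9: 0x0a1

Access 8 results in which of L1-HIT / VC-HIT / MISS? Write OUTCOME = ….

OUTCOME = VC-HIT

#0 0x64→b6/s0 MISS; vc=[]
#1 0x6e→b6/s0 L1-HIT; vc=[]
#2 0xa4→b10/s0 MISS; vc=[6]
#3 0xa5→b10/s0 L1-HIT; vc=[6]
#4 0x6c→b6/s0 VC-HIT; vc=[10]
#5 0x65→b6/s0 L1-HIT; vc=[10]
#6 0xac→b10/s0 VC-HIT; vc=[6]
#7 0xae→b10/s0 L1-HIT; vc=[6]
#8 0x60→b6/s0 VC-HIT; vc=[10]
#9 0xa1→b10/s0 VC-HIT; vc=[6]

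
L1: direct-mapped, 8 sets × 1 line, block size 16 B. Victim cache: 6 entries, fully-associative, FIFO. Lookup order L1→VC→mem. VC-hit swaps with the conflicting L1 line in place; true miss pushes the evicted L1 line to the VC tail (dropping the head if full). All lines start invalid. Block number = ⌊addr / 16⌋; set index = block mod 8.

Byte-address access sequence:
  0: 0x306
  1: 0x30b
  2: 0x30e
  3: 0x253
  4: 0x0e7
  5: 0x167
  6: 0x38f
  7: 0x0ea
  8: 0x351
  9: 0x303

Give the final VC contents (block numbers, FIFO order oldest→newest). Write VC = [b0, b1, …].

0: 0x306 (blk 48, set 0) → MISS  vc=[]
1: 0x30b (blk 48, set 0) → L1-HIT  vc=[]
2: 0x30e (blk 48, set 0) → L1-HIT  vc=[]
3: 0x253 (blk 37, set 5) → MISS  vc=[]
4: 0xe7 (blk 14, set 6) → MISS  vc=[]
5: 0x167 (blk 22, set 6) → MISS  vc=[14]
6: 0x38f (blk 56, set 0) → MISS  vc=[14, 48]
7: 0xea (blk 14, set 6) → VC-HIT  vc=[22, 48]
8: 0x351 (blk 53, set 5) → MISS  vc=[22, 48, 37]
9: 0x303 (blk 48, set 0) → VC-HIT  vc=[22, 56, 37]

VC = [22, 56, 37]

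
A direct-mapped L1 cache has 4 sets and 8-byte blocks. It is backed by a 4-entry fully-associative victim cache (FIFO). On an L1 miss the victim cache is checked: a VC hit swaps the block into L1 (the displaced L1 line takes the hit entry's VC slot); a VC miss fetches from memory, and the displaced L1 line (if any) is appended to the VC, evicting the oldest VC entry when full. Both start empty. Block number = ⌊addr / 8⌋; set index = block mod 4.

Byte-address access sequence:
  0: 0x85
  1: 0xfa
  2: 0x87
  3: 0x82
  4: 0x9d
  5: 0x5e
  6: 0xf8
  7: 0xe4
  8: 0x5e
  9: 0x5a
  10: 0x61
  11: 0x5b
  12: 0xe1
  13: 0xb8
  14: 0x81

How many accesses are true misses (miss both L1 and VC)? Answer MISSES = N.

MISSES = 7

  [0] addr=0x85 blk=16 s=0: MISS | VC []
  [1] addr=0xfa blk=31 s=3: MISS | VC []
  [2] addr=0x87 blk=16 s=0: L1-HIT | VC []
  [3] addr=0x82 blk=16 s=0: L1-HIT | VC []
  [4] addr=0x9d blk=19 s=3: MISS | VC [31]
  [5] addr=0x5e blk=11 s=3: MISS | VC [31, 19]
  [6] addr=0xf8 blk=31 s=3: VC-HIT | VC [11, 19]
  [7] addr=0xe4 blk=28 s=0: MISS | VC [11, 19, 16]
  [8] addr=0x5e blk=11 s=3: VC-HIT | VC [31, 19, 16]
  [9] addr=0x5a blk=11 s=3: L1-HIT | VC [31, 19, 16]
  [10] addr=0x61 blk=12 s=0: MISS | VC [31, 19, 16, 28]
  [11] addr=0x5b blk=11 s=3: L1-HIT | VC [31, 19, 16, 28]
  [12] addr=0xe1 blk=28 s=0: VC-HIT | VC [31, 19, 16, 12]
  [13] addr=0xb8 blk=23 s=3: MISS | VC [19, 16, 12, 11]
  [14] addr=0x81 blk=16 s=0: VC-HIT | VC [19, 28, 12, 11]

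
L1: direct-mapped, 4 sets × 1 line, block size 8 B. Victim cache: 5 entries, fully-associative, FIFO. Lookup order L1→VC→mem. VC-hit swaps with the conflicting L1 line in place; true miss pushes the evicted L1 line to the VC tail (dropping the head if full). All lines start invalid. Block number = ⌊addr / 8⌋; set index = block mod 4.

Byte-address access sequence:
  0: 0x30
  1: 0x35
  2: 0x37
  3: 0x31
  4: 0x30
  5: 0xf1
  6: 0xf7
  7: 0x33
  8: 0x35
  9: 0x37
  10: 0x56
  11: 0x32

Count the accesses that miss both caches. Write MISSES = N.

MISSES = 3

#0 0x30→b6/s2 MISS; vc=[]
#1 0x35→b6/s2 L1-HIT; vc=[]
#2 0x37→b6/s2 L1-HIT; vc=[]
#3 0x31→b6/s2 L1-HIT; vc=[]
#4 0x30→b6/s2 L1-HIT; vc=[]
#5 0xf1→b30/s2 MISS; vc=[6]
#6 0xf7→b30/s2 L1-HIT; vc=[6]
#7 0x33→b6/s2 VC-HIT; vc=[30]
#8 0x35→b6/s2 L1-HIT; vc=[30]
#9 0x37→b6/s2 L1-HIT; vc=[30]
#10 0x56→b10/s2 MISS; vc=[30,6]
#11 0x32→b6/s2 VC-HIT; vc=[30,10]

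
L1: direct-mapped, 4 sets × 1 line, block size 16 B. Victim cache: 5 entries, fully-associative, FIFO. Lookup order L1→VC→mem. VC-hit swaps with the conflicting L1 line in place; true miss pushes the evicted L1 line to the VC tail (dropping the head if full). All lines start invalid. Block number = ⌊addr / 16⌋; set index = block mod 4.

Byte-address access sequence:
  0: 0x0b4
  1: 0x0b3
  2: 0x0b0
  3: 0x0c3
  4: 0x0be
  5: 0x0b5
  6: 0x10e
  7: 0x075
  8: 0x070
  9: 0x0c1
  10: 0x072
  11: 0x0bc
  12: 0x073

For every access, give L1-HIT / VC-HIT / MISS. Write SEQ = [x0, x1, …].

SEQ = [MISS, L1-HIT, L1-HIT, MISS, L1-HIT, L1-HIT, MISS, MISS, L1-HIT, VC-HIT, L1-HIT, VC-HIT, VC-HIT]

#0 0xb4→b11/s3 MISS; vc=[]
#1 0xb3→b11/s3 L1-HIT; vc=[]
#2 0xb0→b11/s3 L1-HIT; vc=[]
#3 0xc3→b12/s0 MISS; vc=[]
#4 0xbe→b11/s3 L1-HIT; vc=[]
#5 0xb5→b11/s3 L1-HIT; vc=[]
#6 0x10e→b16/s0 MISS; vc=[12]
#7 0x75→b7/s3 MISS; vc=[12,11]
#8 0x70→b7/s3 L1-HIT; vc=[12,11]
#9 0xc1→b12/s0 VC-HIT; vc=[16,11]
#10 0x72→b7/s3 L1-HIT; vc=[16,11]
#11 0xbc→b11/s3 VC-HIT; vc=[16,7]
#12 0x73→b7/s3 VC-HIT; vc=[16,11]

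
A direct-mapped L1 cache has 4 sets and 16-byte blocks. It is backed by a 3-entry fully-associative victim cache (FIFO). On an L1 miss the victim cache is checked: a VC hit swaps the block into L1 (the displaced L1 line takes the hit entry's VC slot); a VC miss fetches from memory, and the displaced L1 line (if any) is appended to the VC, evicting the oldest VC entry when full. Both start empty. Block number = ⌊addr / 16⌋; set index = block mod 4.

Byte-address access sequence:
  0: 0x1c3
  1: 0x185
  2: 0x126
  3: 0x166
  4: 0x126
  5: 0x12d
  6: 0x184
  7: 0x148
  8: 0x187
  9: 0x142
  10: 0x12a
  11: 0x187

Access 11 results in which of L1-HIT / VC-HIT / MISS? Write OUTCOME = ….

OUTCOME = VC-HIT

#0 0x1c3→b28/s0 MISS; vc=[]
#1 0x185→b24/s0 MISS; vc=[28]
#2 0x126→b18/s2 MISS; vc=[28]
#3 0x166→b22/s2 MISS; vc=[28,18]
#4 0x126→b18/s2 VC-HIT; vc=[28,22]
#5 0x12d→b18/s2 L1-HIT; vc=[28,22]
#6 0x184→b24/s0 L1-HIT; vc=[28,22]
#7 0x148→b20/s0 MISS; vc=[28,22,24]
#8 0x187→b24/s0 VC-HIT; vc=[28,22,20]
#9 0x142→b20/s0 VC-HIT; vc=[28,22,24]
#10 0x12a→b18/s2 L1-HIT; vc=[28,22,24]
#11 0x187→b24/s0 VC-HIT; vc=[28,22,20]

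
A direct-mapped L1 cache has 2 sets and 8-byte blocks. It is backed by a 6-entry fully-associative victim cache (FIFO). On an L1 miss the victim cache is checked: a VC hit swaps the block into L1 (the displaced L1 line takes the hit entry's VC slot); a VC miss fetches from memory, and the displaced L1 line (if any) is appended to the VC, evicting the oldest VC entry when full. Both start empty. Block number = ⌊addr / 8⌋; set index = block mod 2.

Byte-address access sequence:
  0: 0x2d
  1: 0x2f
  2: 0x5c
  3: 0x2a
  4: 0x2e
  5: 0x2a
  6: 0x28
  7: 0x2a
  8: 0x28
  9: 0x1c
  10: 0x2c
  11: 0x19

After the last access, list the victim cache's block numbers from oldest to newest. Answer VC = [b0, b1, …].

VC = [11, 5]

  [0] addr=0x2d blk=5 s=1: MISS | VC []
  [1] addr=0x2f blk=5 s=1: L1-HIT | VC []
  [2] addr=0x5c blk=11 s=1: MISS | VC [5]
  [3] addr=0x2a blk=5 s=1: VC-HIT | VC [11]
  [4] addr=0x2e blk=5 s=1: L1-HIT | VC [11]
  [5] addr=0x2a blk=5 s=1: L1-HIT | VC [11]
  [6] addr=0x28 blk=5 s=1: L1-HIT | VC [11]
  [7] addr=0x2a blk=5 s=1: L1-HIT | VC [11]
  [8] addr=0x28 blk=5 s=1: L1-HIT | VC [11]
  [9] addr=0x1c blk=3 s=1: MISS | VC [11, 5]
  [10] addr=0x2c blk=5 s=1: VC-HIT | VC [11, 3]
  [11] addr=0x19 blk=3 s=1: VC-HIT | VC [11, 5]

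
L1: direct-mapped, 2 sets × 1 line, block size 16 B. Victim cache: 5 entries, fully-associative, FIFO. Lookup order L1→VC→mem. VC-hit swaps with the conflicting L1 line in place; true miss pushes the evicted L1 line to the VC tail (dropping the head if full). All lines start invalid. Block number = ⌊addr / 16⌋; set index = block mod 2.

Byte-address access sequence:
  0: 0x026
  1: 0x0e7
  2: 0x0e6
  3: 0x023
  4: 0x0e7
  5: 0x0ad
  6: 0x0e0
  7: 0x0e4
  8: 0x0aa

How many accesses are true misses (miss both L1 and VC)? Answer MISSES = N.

  [0] addr=0x26 blk=2 s=0: MISS | VC []
  [1] addr=0xe7 blk=14 s=0: MISS | VC [2]
  [2] addr=0xe6 blk=14 s=0: L1-HIT | VC [2]
  [3] addr=0x23 blk=2 s=0: VC-HIT | VC [14]
  [4] addr=0xe7 blk=14 s=0: VC-HIT | VC [2]
  [5] addr=0xad blk=10 s=0: MISS | VC [2, 14]
  [6] addr=0xe0 blk=14 s=0: VC-HIT | VC [2, 10]
  [7] addr=0xe4 blk=14 s=0: L1-HIT | VC [2, 10]
  [8] addr=0xaa blk=10 s=0: VC-HIT | VC [2, 14]

MISSES = 3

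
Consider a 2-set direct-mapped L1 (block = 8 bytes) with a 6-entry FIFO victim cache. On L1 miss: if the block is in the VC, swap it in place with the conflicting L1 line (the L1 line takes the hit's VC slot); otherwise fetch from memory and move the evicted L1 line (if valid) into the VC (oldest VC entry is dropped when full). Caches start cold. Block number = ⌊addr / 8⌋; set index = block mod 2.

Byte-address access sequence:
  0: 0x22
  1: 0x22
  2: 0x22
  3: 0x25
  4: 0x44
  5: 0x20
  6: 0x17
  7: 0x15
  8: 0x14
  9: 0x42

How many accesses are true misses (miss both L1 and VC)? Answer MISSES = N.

MISSES = 3

0: 0x22 (blk 4, set 0) → MISS  vc=[]
1: 0x22 (blk 4, set 0) → L1-HIT  vc=[]
2: 0x22 (blk 4, set 0) → L1-HIT  vc=[]
3: 0x25 (blk 4, set 0) → L1-HIT  vc=[]
4: 0x44 (blk 8, set 0) → MISS  vc=[4]
5: 0x20 (blk 4, set 0) → VC-HIT  vc=[8]
6: 0x17 (blk 2, set 0) → MISS  vc=[8, 4]
7: 0x15 (blk 2, set 0) → L1-HIT  vc=[8, 4]
8: 0x14 (blk 2, set 0) → L1-HIT  vc=[8, 4]
9: 0x42 (blk 8, set 0) → VC-HIT  vc=[2, 4]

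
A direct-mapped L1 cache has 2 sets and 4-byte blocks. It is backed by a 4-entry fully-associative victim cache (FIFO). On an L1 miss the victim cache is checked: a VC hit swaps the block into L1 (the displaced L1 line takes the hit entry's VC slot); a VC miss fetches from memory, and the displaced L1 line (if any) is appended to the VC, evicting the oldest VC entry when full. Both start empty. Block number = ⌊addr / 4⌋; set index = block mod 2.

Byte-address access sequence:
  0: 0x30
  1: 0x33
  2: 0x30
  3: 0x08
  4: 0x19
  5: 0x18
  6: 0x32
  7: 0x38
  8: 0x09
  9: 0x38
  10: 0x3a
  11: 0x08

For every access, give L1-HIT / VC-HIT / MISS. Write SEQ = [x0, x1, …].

#0 0x30→b12/s0 MISS; vc=[]
#1 0x33→b12/s0 L1-HIT; vc=[]
#2 0x30→b12/s0 L1-HIT; vc=[]
#3 0x8→b2/s0 MISS; vc=[12]
#4 0x19→b6/s0 MISS; vc=[12,2]
#5 0x18→b6/s0 L1-HIT; vc=[12,2]
#6 0x32→b12/s0 VC-HIT; vc=[6,2]
#7 0x38→b14/s0 MISS; vc=[6,2,12]
#8 0x9→b2/s0 VC-HIT; vc=[6,14,12]
#9 0x38→b14/s0 VC-HIT; vc=[6,2,12]
#10 0x3a→b14/s0 L1-HIT; vc=[6,2,12]
#11 0x8→b2/s0 VC-HIT; vc=[6,14,12]

SEQ = [MISS, L1-HIT, L1-HIT, MISS, MISS, L1-HIT, VC-HIT, MISS, VC-HIT, VC-HIT, L1-HIT, VC-HIT]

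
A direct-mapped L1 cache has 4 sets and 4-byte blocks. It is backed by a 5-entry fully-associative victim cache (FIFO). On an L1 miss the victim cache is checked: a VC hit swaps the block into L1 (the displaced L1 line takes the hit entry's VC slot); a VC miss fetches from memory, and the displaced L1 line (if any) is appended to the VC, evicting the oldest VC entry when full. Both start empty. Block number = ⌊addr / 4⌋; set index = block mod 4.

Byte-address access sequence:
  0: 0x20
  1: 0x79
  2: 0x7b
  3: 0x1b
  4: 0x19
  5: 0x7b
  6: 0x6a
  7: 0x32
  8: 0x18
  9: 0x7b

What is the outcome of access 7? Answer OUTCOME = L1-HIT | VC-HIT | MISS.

OUTCOME = MISS

0: 0x20 (blk 8, set 0) → MISS  vc=[]
1: 0x79 (blk 30, set 2) → MISS  vc=[]
2: 0x7b (blk 30, set 2) → L1-HIT  vc=[]
3: 0x1b (blk 6, set 2) → MISS  vc=[30]
4: 0x19 (blk 6, set 2) → L1-HIT  vc=[30]
5: 0x7b (blk 30, set 2) → VC-HIT  vc=[6]
6: 0x6a (blk 26, set 2) → MISS  vc=[6, 30]
7: 0x32 (blk 12, set 0) → MISS  vc=[6, 30, 8]
8: 0x18 (blk 6, set 2) → VC-HIT  vc=[26, 30, 8]
9: 0x7b (blk 30, set 2) → VC-HIT  vc=[26, 6, 8]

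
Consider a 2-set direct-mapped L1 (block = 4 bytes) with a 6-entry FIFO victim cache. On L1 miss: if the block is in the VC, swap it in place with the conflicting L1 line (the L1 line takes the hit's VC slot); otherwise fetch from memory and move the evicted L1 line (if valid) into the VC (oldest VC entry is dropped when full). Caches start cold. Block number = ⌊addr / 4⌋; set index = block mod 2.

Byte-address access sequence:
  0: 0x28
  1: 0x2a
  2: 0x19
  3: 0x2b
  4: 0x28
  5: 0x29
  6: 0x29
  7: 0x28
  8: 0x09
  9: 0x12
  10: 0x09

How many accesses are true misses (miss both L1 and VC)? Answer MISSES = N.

MISSES = 4

0: 0x28 (blk 10, set 0) → MISS  vc=[]
1: 0x2a (blk 10, set 0) → L1-HIT  vc=[]
2: 0x19 (blk 6, set 0) → MISS  vc=[10]
3: 0x2b (blk 10, set 0) → VC-HIT  vc=[6]
4: 0x28 (blk 10, set 0) → L1-HIT  vc=[6]
5: 0x29 (blk 10, set 0) → L1-HIT  vc=[6]
6: 0x29 (blk 10, set 0) → L1-HIT  vc=[6]
7: 0x28 (blk 10, set 0) → L1-HIT  vc=[6]
8: 0x9 (blk 2, set 0) → MISS  vc=[6, 10]
9: 0x12 (blk 4, set 0) → MISS  vc=[6, 10, 2]
10: 0x9 (blk 2, set 0) → VC-HIT  vc=[6, 10, 4]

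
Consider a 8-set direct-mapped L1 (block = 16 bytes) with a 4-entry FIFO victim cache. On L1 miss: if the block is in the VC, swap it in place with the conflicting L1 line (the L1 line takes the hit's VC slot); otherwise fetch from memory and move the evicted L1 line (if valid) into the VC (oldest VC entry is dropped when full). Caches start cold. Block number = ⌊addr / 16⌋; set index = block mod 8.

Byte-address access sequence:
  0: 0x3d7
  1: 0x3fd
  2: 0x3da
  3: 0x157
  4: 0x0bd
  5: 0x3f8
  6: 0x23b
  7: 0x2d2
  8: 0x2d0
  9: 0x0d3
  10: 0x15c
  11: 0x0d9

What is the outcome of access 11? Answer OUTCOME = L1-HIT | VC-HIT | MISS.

#0 0x3d7→b61/s5 MISS; vc=[]
#1 0x3fd→b63/s7 MISS; vc=[]
#2 0x3da→b61/s5 L1-HIT; vc=[]
#3 0x157→b21/s5 MISS; vc=[61]
#4 0xbd→b11/s3 MISS; vc=[61]
#5 0x3f8→b63/s7 L1-HIT; vc=[61]
#6 0x23b→b35/s3 MISS; vc=[61,11]
#7 0x2d2→b45/s5 MISS; vc=[61,11,21]
#8 0x2d0→b45/s5 L1-HIT; vc=[61,11,21]
#9 0xd3→b13/s5 MISS; vc=[61,11,21,45]
#10 0x15c→b21/s5 VC-HIT; vc=[61,11,13,45]
#11 0xd9→b13/s5 VC-HIT; vc=[61,11,21,45]

OUTCOME = VC-HIT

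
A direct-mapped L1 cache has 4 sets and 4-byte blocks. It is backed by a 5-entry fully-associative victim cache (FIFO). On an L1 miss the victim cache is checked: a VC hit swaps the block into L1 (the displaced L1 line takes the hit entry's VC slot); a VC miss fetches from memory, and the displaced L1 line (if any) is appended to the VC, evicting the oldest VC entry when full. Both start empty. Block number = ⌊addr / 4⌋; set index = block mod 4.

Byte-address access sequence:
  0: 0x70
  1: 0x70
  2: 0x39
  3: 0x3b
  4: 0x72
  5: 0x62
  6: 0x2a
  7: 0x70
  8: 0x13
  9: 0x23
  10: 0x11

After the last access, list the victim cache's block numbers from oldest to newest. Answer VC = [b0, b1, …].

VC = [24, 14, 28, 8]

0: 0x70 (blk 28, set 0) → MISS  vc=[]
1: 0x70 (blk 28, set 0) → L1-HIT  vc=[]
2: 0x39 (blk 14, set 2) → MISS  vc=[]
3: 0x3b (blk 14, set 2) → L1-HIT  vc=[]
4: 0x72 (blk 28, set 0) → L1-HIT  vc=[]
5: 0x62 (blk 24, set 0) → MISS  vc=[28]
6: 0x2a (blk 10, set 2) → MISS  vc=[28, 14]
7: 0x70 (blk 28, set 0) → VC-HIT  vc=[24, 14]
8: 0x13 (blk 4, set 0) → MISS  vc=[24, 14, 28]
9: 0x23 (blk 8, set 0) → MISS  vc=[24, 14, 28, 4]
10: 0x11 (blk 4, set 0) → VC-HIT  vc=[24, 14, 28, 8]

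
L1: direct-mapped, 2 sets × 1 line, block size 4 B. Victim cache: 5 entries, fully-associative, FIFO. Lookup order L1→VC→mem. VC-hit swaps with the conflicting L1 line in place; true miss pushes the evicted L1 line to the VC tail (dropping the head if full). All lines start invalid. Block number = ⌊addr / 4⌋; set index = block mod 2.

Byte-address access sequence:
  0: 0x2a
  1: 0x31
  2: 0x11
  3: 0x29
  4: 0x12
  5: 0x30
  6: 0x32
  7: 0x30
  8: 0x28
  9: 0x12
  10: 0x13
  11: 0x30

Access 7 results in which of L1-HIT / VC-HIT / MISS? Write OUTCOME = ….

  [0] addr=0x2a blk=10 s=0: MISS | VC []
  [1] addr=0x31 blk=12 s=0: MISS | VC [10]
  [2] addr=0x11 blk=4 s=0: MISS | VC [10, 12]
  [3] addr=0x29 blk=10 s=0: VC-HIT | VC [4, 12]
  [4] addr=0x12 blk=4 s=0: VC-HIT | VC [10, 12]
  [5] addr=0x30 blk=12 s=0: VC-HIT | VC [10, 4]
  [6] addr=0x32 blk=12 s=0: L1-HIT | VC [10, 4]
  [7] addr=0x30 blk=12 s=0: L1-HIT | VC [10, 4]
  [8] addr=0x28 blk=10 s=0: VC-HIT | VC [12, 4]
  [9] addr=0x12 blk=4 s=0: VC-HIT | VC [12, 10]
  [10] addr=0x13 blk=4 s=0: L1-HIT | VC [12, 10]
  [11] addr=0x30 blk=12 s=0: VC-HIT | VC [4, 10]

OUTCOME = L1-HIT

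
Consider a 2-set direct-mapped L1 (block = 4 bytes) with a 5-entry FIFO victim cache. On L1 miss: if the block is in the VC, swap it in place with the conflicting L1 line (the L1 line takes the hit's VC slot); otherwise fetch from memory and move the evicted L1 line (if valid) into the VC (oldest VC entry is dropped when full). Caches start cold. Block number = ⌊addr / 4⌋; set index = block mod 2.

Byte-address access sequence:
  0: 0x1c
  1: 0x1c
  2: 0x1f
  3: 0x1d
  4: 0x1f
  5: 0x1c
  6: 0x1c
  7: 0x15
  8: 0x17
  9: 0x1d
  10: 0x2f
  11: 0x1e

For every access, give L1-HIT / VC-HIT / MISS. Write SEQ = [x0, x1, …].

#0 0x1c→b7/s1 MISS; vc=[]
#1 0x1c→b7/s1 L1-HIT; vc=[]
#2 0x1f→b7/s1 L1-HIT; vc=[]
#3 0x1d→b7/s1 L1-HIT; vc=[]
#4 0x1f→b7/s1 L1-HIT; vc=[]
#5 0x1c→b7/s1 L1-HIT; vc=[]
#6 0x1c→b7/s1 L1-HIT; vc=[]
#7 0x15→b5/s1 MISS; vc=[7]
#8 0x17→b5/s1 L1-HIT; vc=[7]
#9 0x1d→b7/s1 VC-HIT; vc=[5]
#10 0x2f→b11/s1 MISS; vc=[5,7]
#11 0x1e→b7/s1 VC-HIT; vc=[5,11]

SEQ = [MISS, L1-HIT, L1-HIT, L1-HIT, L1-HIT, L1-HIT, L1-HIT, MISS, L1-HIT, VC-HIT, MISS, VC-HIT]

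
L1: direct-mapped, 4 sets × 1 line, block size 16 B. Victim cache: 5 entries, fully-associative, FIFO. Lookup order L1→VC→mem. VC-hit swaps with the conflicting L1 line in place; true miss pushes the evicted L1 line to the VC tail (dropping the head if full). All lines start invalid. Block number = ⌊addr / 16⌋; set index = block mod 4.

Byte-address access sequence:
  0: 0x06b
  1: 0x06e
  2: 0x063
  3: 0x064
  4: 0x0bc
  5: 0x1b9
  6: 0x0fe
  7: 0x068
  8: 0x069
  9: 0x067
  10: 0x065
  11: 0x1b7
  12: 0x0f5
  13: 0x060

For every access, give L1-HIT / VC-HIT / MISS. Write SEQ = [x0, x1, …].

0: 0x6b (blk 6, set 2) → MISS  vc=[]
1: 0x6e (blk 6, set 2) → L1-HIT  vc=[]
2: 0x63 (blk 6, set 2) → L1-HIT  vc=[]
3: 0x64 (blk 6, set 2) → L1-HIT  vc=[]
4: 0xbc (blk 11, set 3) → MISS  vc=[]
5: 0x1b9 (blk 27, set 3) → MISS  vc=[11]
6: 0xfe (blk 15, set 3) → MISS  vc=[11, 27]
7: 0x68 (blk 6, set 2) → L1-HIT  vc=[11, 27]
8: 0x69 (blk 6, set 2) → L1-HIT  vc=[11, 27]
9: 0x67 (blk 6, set 2) → L1-HIT  vc=[11, 27]
10: 0x65 (blk 6, set 2) → L1-HIT  vc=[11, 27]
11: 0x1b7 (blk 27, set 3) → VC-HIT  vc=[11, 15]
12: 0xf5 (blk 15, set 3) → VC-HIT  vc=[11, 27]
13: 0x60 (blk 6, set 2) → L1-HIT  vc=[11, 27]

SEQ = [MISS, L1-HIT, L1-HIT, L1-HIT, MISS, MISS, MISS, L1-HIT, L1-HIT, L1-HIT, L1-HIT, VC-HIT, VC-HIT, L1-HIT]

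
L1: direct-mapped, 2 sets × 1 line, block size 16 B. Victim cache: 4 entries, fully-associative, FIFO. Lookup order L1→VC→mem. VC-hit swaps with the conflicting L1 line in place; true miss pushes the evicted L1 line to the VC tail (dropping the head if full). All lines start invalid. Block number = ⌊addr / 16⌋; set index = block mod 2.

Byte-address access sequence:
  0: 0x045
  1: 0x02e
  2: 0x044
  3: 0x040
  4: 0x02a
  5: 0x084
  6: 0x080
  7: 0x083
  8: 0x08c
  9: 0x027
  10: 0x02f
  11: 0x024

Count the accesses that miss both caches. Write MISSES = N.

MISSES = 3

  [0] addr=0x45 blk=4 s=0: MISS | VC []
  [1] addr=0x2e blk=2 s=0: MISS | VC [4]
  [2] addr=0x44 blk=4 s=0: VC-HIT | VC [2]
  [3] addr=0x40 blk=4 s=0: L1-HIT | VC [2]
  [4] addr=0x2a blk=2 s=0: VC-HIT | VC [4]
  [5] addr=0x84 blk=8 s=0: MISS | VC [4, 2]
  [6] addr=0x80 blk=8 s=0: L1-HIT | VC [4, 2]
  [7] addr=0x83 blk=8 s=0: L1-HIT | VC [4, 2]
  [8] addr=0x8c blk=8 s=0: L1-HIT | VC [4, 2]
  [9] addr=0x27 blk=2 s=0: VC-HIT | VC [4, 8]
  [10] addr=0x2f blk=2 s=0: L1-HIT | VC [4, 8]
  [11] addr=0x24 blk=2 s=0: L1-HIT | VC [4, 8]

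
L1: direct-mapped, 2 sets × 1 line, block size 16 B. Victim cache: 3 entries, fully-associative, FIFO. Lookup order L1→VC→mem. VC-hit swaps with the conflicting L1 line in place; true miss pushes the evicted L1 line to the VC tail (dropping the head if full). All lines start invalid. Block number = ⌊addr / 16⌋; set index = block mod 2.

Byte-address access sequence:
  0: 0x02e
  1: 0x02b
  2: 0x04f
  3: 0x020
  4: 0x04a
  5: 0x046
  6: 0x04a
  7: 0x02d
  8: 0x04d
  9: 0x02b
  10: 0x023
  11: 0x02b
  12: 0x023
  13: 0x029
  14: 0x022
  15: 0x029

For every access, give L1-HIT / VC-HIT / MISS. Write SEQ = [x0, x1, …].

SEQ = [MISS, L1-HIT, MISS, VC-HIT, VC-HIT, L1-HIT, L1-HIT, VC-HIT, VC-HIT, VC-HIT, L1-HIT, L1-HIT, L1-HIT, L1-HIT, L1-HIT, L1-HIT]

  [0] addr=0x2e blk=2 s=0: MISS | VC []
  [1] addr=0x2b blk=2 s=0: L1-HIT | VC []
  [2] addr=0x4f blk=4 s=0: MISS | VC [2]
  [3] addr=0x20 blk=2 s=0: VC-HIT | VC [4]
  [4] addr=0x4a blk=4 s=0: VC-HIT | VC [2]
  [5] addr=0x46 blk=4 s=0: L1-HIT | VC [2]
  [6] addr=0x4a blk=4 s=0: L1-HIT | VC [2]
  [7] addr=0x2d blk=2 s=0: VC-HIT | VC [4]
  [8] addr=0x4d blk=4 s=0: VC-HIT | VC [2]
  [9] addr=0x2b blk=2 s=0: VC-HIT | VC [4]
  [10] addr=0x23 blk=2 s=0: L1-HIT | VC [4]
  [11] addr=0x2b blk=2 s=0: L1-HIT | VC [4]
  [12] addr=0x23 blk=2 s=0: L1-HIT | VC [4]
  [13] addr=0x29 blk=2 s=0: L1-HIT | VC [4]
  [14] addr=0x22 blk=2 s=0: L1-HIT | VC [4]
  [15] addr=0x29 blk=2 s=0: L1-HIT | VC [4]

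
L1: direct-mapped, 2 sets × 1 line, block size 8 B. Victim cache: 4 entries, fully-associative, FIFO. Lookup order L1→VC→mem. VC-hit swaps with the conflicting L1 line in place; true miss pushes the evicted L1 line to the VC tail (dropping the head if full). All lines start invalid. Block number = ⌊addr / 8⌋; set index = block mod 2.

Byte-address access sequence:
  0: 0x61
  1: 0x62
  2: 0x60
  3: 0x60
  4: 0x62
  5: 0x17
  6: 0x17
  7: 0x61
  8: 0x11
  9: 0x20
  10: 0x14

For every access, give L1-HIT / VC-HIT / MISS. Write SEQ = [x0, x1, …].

SEQ = [MISS, L1-HIT, L1-HIT, L1-HIT, L1-HIT, MISS, L1-HIT, VC-HIT, VC-HIT, MISS, VC-HIT]

#0 0x61→b12/s0 MISS; vc=[]
#1 0x62→b12/s0 L1-HIT; vc=[]
#2 0x60→b12/s0 L1-HIT; vc=[]
#3 0x60→b12/s0 L1-HIT; vc=[]
#4 0x62→b12/s0 L1-HIT; vc=[]
#5 0x17→b2/s0 MISS; vc=[12]
#6 0x17→b2/s0 L1-HIT; vc=[12]
#7 0x61→b12/s0 VC-HIT; vc=[2]
#8 0x11→b2/s0 VC-HIT; vc=[12]
#9 0x20→b4/s0 MISS; vc=[12,2]
#10 0x14→b2/s0 VC-HIT; vc=[12,4]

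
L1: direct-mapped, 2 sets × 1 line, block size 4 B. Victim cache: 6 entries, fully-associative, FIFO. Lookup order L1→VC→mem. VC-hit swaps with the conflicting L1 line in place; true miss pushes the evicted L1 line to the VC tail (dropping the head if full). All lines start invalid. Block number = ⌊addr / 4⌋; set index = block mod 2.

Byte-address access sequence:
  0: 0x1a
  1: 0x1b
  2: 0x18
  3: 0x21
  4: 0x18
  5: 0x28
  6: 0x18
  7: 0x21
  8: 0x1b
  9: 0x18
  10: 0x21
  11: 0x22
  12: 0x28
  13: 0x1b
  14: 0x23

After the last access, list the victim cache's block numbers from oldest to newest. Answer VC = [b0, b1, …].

VC = [10, 6]

#0 0x1a→b6/s0 MISS; vc=[]
#1 0x1b→b6/s0 L1-HIT; vc=[]
#2 0x18→b6/s0 L1-HIT; vc=[]
#3 0x21→b8/s0 MISS; vc=[6]
#4 0x18→b6/s0 VC-HIT; vc=[8]
#5 0x28→b10/s0 MISS; vc=[8,6]
#6 0x18→b6/s0 VC-HIT; vc=[8,10]
#7 0x21→b8/s0 VC-HIT; vc=[6,10]
#8 0x1b→b6/s0 VC-HIT; vc=[8,10]
#9 0x18→b6/s0 L1-HIT; vc=[8,10]
#10 0x21→b8/s0 VC-HIT; vc=[6,10]
#11 0x22→b8/s0 L1-HIT; vc=[6,10]
#12 0x28→b10/s0 VC-HIT; vc=[6,8]
#13 0x1b→b6/s0 VC-HIT; vc=[10,8]
#14 0x23→b8/s0 VC-HIT; vc=[10,6]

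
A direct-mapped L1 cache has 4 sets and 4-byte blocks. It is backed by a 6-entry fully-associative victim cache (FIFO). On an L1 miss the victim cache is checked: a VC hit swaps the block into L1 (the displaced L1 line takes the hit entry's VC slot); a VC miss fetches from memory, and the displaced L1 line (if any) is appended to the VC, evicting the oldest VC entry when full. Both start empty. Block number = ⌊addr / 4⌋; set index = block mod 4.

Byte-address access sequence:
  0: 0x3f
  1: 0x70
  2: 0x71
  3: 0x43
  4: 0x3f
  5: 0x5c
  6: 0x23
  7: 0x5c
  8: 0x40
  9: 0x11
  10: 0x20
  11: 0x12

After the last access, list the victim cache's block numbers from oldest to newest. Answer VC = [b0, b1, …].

  [0] addr=0x3f blk=15 s=3: MISS | VC []
  [1] addr=0x70 blk=28 s=0: MISS | VC []
  [2] addr=0x71 blk=28 s=0: L1-HIT | VC []
  [3] addr=0x43 blk=16 s=0: MISS | VC [28]
  [4] addr=0x3f blk=15 s=3: L1-HIT | VC [28]
  [5] addr=0x5c blk=23 s=3: MISS | VC [28, 15]
  [6] addr=0x23 blk=8 s=0: MISS | VC [28, 15, 16]
  [7] addr=0x5c blk=23 s=3: L1-HIT | VC [28, 15, 16]
  [8] addr=0x40 blk=16 s=0: VC-HIT | VC [28, 15, 8]
  [9] addr=0x11 blk=4 s=0: MISS | VC [28, 15, 8, 16]
  [10] addr=0x20 blk=8 s=0: VC-HIT | VC [28, 15, 4, 16]
  [11] addr=0x12 blk=4 s=0: VC-HIT | VC [28, 15, 8, 16]

VC = [28, 15, 8, 16]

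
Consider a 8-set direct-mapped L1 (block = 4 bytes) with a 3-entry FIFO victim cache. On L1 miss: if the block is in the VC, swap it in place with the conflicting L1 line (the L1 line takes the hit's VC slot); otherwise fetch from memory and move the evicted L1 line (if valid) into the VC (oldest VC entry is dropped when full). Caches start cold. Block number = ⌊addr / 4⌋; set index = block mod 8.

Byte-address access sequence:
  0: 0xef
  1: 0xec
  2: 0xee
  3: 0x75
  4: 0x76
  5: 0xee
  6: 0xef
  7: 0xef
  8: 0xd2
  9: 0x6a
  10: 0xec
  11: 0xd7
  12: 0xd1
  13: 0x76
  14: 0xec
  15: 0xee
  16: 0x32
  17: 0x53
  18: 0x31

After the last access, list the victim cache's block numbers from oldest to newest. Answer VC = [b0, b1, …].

VC = [53, 52, 20]

  [0] addr=0xef blk=59 s=3: MISS | VC []
  [1] addr=0xec blk=59 s=3: L1-HIT | VC []
  [2] addr=0xee blk=59 s=3: L1-HIT | VC []
  [3] addr=0x75 blk=29 s=5: MISS | VC []
  [4] addr=0x76 blk=29 s=5: L1-HIT | VC []
  [5] addr=0xee blk=59 s=3: L1-HIT | VC []
  [6] addr=0xef blk=59 s=3: L1-HIT | VC []
  [7] addr=0xef blk=59 s=3: L1-HIT | VC []
  [8] addr=0xd2 blk=52 s=4: MISS | VC []
  [9] addr=0x6a blk=26 s=2: MISS | VC []
  [10] addr=0xec blk=59 s=3: L1-HIT | VC []
  [11] addr=0xd7 blk=53 s=5: MISS | VC [29]
  [12] addr=0xd1 blk=52 s=4: L1-HIT | VC [29]
  [13] addr=0x76 blk=29 s=5: VC-HIT | VC [53]
  [14] addr=0xec blk=59 s=3: L1-HIT | VC [53]
  [15] addr=0xee blk=59 s=3: L1-HIT | VC [53]
  [16] addr=0x32 blk=12 s=4: MISS | VC [53, 52]
  [17] addr=0x53 blk=20 s=4: MISS | VC [53, 52, 12]
  [18] addr=0x31 blk=12 s=4: VC-HIT | VC [53, 52, 20]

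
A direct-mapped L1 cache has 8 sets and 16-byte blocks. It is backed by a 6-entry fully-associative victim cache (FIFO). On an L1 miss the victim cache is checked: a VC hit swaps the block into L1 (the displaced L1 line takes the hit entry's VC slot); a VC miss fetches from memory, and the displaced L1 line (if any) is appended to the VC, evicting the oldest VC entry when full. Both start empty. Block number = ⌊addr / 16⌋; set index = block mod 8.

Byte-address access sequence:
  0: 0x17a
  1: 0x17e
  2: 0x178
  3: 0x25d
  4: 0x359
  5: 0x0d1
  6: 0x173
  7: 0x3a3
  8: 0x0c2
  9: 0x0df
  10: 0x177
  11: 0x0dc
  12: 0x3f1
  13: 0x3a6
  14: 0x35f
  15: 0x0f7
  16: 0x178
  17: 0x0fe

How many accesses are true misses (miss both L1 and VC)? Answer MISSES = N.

  [0] addr=0x17a blk=23 s=7: MISS | VC []
  [1] addr=0x17e blk=23 s=7: L1-HIT | VC []
  [2] addr=0x178 blk=23 s=7: L1-HIT | VC []
  [3] addr=0x25d blk=37 s=5: MISS | VC []
  [4] addr=0x359 blk=53 s=5: MISS | VC [37]
  [5] addr=0xd1 blk=13 s=5: MISS | VC [37, 53]
  [6] addr=0x173 blk=23 s=7: L1-HIT | VC [37, 53]
  [7] addr=0x3a3 blk=58 s=2: MISS | VC [37, 53]
  [8] addr=0xc2 blk=12 s=4: MISS | VC [37, 53]
  [9] addr=0xdf blk=13 s=5: L1-HIT | VC [37, 53]
  [10] addr=0x177 blk=23 s=7: L1-HIT | VC [37, 53]
  [11] addr=0xdc blk=13 s=5: L1-HIT | VC [37, 53]
  [12] addr=0x3f1 blk=63 s=7: MISS | VC [37, 53, 23]
  [13] addr=0x3a6 blk=58 s=2: L1-HIT | VC [37, 53, 23]
  [14] addr=0x35f blk=53 s=5: VC-HIT | VC [37, 13, 23]
  [15] addr=0xf7 blk=15 s=7: MISS | VC [37, 13, 23, 63]
  [16] addr=0x178 blk=23 s=7: VC-HIT | VC [37, 13, 15, 63]
  [17] addr=0xfe blk=15 s=7: VC-HIT | VC [37, 13, 23, 63]

MISSES = 8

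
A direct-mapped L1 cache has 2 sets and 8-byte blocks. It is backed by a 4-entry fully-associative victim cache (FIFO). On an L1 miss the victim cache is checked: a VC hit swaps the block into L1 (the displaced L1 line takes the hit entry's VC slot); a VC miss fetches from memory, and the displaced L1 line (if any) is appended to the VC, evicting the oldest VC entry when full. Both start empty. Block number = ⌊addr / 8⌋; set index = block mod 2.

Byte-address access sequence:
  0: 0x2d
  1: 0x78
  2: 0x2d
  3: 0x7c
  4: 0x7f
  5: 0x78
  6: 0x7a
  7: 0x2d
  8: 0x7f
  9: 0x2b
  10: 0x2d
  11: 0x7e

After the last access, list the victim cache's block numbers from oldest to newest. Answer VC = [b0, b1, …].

VC = [5]

  [0] addr=0x2d blk=5 s=1: MISS | VC []
  [1] addr=0x78 blk=15 s=1: MISS | VC [5]
  [2] addr=0x2d blk=5 s=1: VC-HIT | VC [15]
  [3] addr=0x7c blk=15 s=1: VC-HIT | VC [5]
  [4] addr=0x7f blk=15 s=1: L1-HIT | VC [5]
  [5] addr=0x78 blk=15 s=1: L1-HIT | VC [5]
  [6] addr=0x7a blk=15 s=1: L1-HIT | VC [5]
  [7] addr=0x2d blk=5 s=1: VC-HIT | VC [15]
  [8] addr=0x7f blk=15 s=1: VC-HIT | VC [5]
  [9] addr=0x2b blk=5 s=1: VC-HIT | VC [15]
  [10] addr=0x2d blk=5 s=1: L1-HIT | VC [15]
  [11] addr=0x7e blk=15 s=1: VC-HIT | VC [5]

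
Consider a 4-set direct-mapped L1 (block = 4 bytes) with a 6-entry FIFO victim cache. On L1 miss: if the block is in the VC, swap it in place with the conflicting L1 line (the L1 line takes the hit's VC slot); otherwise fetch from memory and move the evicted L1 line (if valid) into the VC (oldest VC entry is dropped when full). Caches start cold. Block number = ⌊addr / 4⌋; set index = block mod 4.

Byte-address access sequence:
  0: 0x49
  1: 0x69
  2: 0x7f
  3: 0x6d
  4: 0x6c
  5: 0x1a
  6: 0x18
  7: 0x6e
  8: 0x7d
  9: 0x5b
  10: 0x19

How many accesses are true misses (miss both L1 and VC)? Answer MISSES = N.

MISSES = 6

0: 0x49 (blk 18, set 2) → MISS  vc=[]
1: 0x69 (blk 26, set 2) → MISS  vc=[18]
2: 0x7f (blk 31, set 3) → MISS  vc=[18]
3: 0x6d (blk 27, set 3) → MISS  vc=[18, 31]
4: 0x6c (blk 27, set 3) → L1-HIT  vc=[18, 31]
5: 0x1a (blk 6, set 2) → MISS  vc=[18, 31, 26]
6: 0x18 (blk 6, set 2) → L1-HIT  vc=[18, 31, 26]
7: 0x6e (blk 27, set 3) → L1-HIT  vc=[18, 31, 26]
8: 0x7d (blk 31, set 3) → VC-HIT  vc=[18, 27, 26]
9: 0x5b (blk 22, set 2) → MISS  vc=[18, 27, 26, 6]
10: 0x19 (blk 6, set 2) → VC-HIT  vc=[18, 27, 26, 22]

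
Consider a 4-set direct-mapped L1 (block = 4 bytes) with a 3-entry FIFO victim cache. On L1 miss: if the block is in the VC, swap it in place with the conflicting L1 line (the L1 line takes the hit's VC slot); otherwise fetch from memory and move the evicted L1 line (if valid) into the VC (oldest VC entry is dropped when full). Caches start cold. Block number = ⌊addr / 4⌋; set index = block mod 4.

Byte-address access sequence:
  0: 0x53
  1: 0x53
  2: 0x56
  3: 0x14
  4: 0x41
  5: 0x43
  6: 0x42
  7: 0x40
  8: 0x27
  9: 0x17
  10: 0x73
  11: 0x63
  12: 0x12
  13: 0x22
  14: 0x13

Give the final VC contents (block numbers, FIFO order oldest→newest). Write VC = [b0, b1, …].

VC = [28, 24, 8]

  [0] addr=0x53 blk=20 s=0: MISS | VC []
  [1] addr=0x53 blk=20 s=0: L1-HIT | VC []
  [2] addr=0x56 blk=21 s=1: MISS | VC []
  [3] addr=0x14 blk=5 s=1: MISS | VC [21]
  [4] addr=0x41 blk=16 s=0: MISS | VC [21, 20]
  [5] addr=0x43 blk=16 s=0: L1-HIT | VC [21, 20]
  [6] addr=0x42 blk=16 s=0: L1-HIT | VC [21, 20]
  [7] addr=0x40 blk=16 s=0: L1-HIT | VC [21, 20]
  [8] addr=0x27 blk=9 s=1: MISS | VC [21, 20, 5]
  [9] addr=0x17 blk=5 s=1: VC-HIT | VC [21, 20, 9]
  [10] addr=0x73 blk=28 s=0: MISS | VC [20, 9, 16]
  [11] addr=0x63 blk=24 s=0: MISS | VC [9, 16, 28]
  [12] addr=0x12 blk=4 s=0: MISS | VC [16, 28, 24]
  [13] addr=0x22 blk=8 s=0: MISS | VC [28, 24, 4]
  [14] addr=0x13 blk=4 s=0: VC-HIT | VC [28, 24, 8]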